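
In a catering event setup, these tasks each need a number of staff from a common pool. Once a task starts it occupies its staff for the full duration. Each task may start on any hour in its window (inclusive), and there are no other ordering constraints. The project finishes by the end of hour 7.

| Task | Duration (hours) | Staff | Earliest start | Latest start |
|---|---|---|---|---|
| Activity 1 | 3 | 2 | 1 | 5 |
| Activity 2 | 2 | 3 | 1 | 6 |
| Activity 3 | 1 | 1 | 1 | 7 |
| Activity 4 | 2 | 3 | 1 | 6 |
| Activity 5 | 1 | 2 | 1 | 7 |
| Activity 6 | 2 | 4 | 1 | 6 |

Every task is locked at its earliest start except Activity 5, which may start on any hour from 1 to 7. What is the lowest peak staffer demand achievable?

13

Activity 5@1: h1:15  h2:12  h3:2  h4:0  h5:0  h6:0  h7:0 → peak 15
Activity 5@2: h1:13  h2:14  h3:2  h4:0  h5:0  h6:0  h7:0 → peak 14
Activity 5@3: h1:13  h2:12  h3:4  h4:0  h5:0  h6:0  h7:0 → peak 13
Activity 5@4: h1:13  h2:12  h3:2  h4:2  h5:0  h6:0  h7:0 → peak 13
Activity 5@5: h1:13  h2:12  h3:2  h4:0  h5:2  h6:0  h7:0 → peak 13
Activity 5@6: h1:13  h2:12  h3:2  h4:0  h5:0  h6:2  h7:0 → peak 13
Activity 5@7: h1:13  h2:12  h3:2  h4:0  h5:0  h6:0  h7:2 → peak 13
Best is Activity 5@3, peak 13.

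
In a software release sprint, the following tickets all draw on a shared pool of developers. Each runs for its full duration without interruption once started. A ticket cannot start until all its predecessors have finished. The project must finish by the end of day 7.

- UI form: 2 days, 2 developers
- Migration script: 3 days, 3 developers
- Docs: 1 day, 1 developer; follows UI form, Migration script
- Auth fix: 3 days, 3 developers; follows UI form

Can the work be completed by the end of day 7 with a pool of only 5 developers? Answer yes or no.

Schedule UI form@1, Migration script@1, Docs@4, Auth fix@4: d1:5  d2:5  d3:3  d4:4  d5:3  d6:3  d7:0 — peak 5 ≤ 5.

yes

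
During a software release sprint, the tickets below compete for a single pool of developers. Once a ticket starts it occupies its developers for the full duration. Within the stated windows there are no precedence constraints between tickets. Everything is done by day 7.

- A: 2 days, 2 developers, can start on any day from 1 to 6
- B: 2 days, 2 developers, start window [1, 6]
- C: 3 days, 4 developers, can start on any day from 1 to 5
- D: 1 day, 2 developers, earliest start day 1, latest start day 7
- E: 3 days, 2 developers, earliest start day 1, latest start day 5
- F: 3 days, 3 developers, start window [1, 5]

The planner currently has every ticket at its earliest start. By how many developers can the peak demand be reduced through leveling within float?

9

Early-start peak: d1:15  d2:13  d3:9  d4:0  d5:0  d6:0  d7:0 ⇒ 15.
Leveled (A@1, B@3, C@1, D@4, E@4, F@5): d1:6  d2:6  d3:6  d4:6  d5:5  d6:5  d7:3 ⇒ 6.
Reduction 15 − 6 = 9.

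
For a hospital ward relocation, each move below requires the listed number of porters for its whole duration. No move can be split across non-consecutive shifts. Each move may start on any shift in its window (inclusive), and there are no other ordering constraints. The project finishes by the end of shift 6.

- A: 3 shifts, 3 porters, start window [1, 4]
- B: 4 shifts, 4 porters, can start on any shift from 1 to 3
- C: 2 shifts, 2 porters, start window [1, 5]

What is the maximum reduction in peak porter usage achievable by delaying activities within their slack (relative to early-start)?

2

Early-start peak: s1:9  s2:9  s3:7  s4:4  s5:0  s6:0 ⇒ 9.
Leveled (A@1, B@1, C@4): s1:7  s2:7  s3:7  s4:6  s5:2  s6:0 ⇒ 7.
Reduction 9 − 7 = 2.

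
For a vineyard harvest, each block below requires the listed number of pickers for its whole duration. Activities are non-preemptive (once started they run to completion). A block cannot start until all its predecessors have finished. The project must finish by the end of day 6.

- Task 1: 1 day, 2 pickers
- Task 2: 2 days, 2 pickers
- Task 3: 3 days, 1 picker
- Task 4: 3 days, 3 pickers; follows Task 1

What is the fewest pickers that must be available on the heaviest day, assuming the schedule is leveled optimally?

Early-start (Task 1@1, Task 2@1, Task 3@1, Task 4@2) gives peak 6: d1:5  d2:6  d3:4  d4:3  d5:0  d6:0.
Shift Task 2→2, Task 4→4.
Schedule Task 1@1, Task 2@2, Task 3@1, Task 4@4: d1:3  d2:3  d3:3  d4:3  d5:3  d6:3 — peak 3.
Total picker-days = 18 over 6 days ⇒ peak ≥ ⌈18/6⌉ = 3, so 3 is optimal.

3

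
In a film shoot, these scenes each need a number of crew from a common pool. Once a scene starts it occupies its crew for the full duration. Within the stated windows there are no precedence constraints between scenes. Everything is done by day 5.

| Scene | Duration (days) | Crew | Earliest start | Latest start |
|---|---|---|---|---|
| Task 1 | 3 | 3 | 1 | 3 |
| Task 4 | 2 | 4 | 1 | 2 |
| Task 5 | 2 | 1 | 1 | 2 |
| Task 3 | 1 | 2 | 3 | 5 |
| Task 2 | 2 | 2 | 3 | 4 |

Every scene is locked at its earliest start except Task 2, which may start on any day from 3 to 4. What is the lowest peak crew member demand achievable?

8

Task 2@3: d1:8  d2:8  d3:7  d4:2  d5:0 → peak 8
Task 2@4: d1:8  d2:8  d3:5  d4:2  d5:2 → peak 8
Best is Task 2@3, peak 8.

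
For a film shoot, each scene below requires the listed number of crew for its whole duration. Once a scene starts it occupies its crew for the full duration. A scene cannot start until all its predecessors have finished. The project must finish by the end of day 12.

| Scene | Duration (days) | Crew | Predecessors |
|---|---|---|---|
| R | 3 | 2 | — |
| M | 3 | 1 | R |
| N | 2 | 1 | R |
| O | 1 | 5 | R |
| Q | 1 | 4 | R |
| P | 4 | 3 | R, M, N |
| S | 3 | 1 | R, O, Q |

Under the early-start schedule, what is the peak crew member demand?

11

Early-start schedule: R@1, M@4, N@4, O@4, Q@4, P@7, S@5.
Load per day: day 1: 2, day 2: 2, day 3: 2, day 4: 11, day 5: 3, day 6: 2, day 7: 4, day 8: 3, day 9: 3, day 10: 3, day 11: 0, day 12: 0.
Peak is 11.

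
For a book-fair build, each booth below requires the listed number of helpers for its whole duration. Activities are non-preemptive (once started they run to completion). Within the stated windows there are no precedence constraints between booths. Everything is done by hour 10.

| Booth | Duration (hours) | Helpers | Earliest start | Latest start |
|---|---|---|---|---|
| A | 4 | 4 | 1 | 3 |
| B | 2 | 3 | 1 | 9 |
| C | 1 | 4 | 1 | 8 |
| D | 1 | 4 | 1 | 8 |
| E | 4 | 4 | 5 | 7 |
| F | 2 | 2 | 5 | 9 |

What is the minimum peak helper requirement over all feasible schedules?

7

Early-start (A@1, B@1, C@1, D@1, E@5, F@5) gives peak 15: h1:15  h2:7  h3:4  h4:4  h5:6  h6:6  h7:4  h8:4  h9:0  h10:0.
Shift C→5, D→6, E→7.
Schedule A@1, B@1, C@5, D@6, E@7, F@5: h1:7  h2:7  h3:4  h4:4  h5:6  h6:6  h7:4  h8:4  h9:4  h10:4 — peak 7.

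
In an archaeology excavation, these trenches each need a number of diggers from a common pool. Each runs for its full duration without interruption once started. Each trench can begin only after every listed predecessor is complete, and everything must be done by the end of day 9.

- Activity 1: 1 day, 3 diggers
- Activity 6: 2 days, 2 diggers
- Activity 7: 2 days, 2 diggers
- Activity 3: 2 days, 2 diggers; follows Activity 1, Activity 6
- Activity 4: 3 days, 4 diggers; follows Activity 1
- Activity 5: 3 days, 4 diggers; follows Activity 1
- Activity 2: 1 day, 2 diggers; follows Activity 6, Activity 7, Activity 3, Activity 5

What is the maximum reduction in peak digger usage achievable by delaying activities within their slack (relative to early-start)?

6

Early-start peak: d1:7  d2:12  d3:10  d4:10  d5:2  d6:0  d7:0  d8:0  d9:0 ⇒ 12.
Leveled (Activity 1@1, Activity 6@1, Activity 7@2, Activity 3@3, Activity 4@7, Activity 5@4, Activity 2@7): d1:5  d2:4  d3:4  d4:6  d5:4  d6:4  d7:6  d8:4  d9:4 ⇒ 6.
Reduction 12 − 6 = 6.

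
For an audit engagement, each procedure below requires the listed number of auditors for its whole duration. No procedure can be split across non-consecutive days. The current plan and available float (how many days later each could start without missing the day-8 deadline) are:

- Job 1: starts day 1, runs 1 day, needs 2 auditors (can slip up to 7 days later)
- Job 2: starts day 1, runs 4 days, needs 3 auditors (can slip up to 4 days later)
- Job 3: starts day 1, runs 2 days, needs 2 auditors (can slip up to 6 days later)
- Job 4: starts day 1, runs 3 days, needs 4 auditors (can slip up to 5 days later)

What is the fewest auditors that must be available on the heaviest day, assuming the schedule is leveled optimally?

Early-start (Job 1@1, Job 2@1, Job 3@1, Job 4@1) gives peak 11: d1:11  d2:9  d3:7  d4:3  d5:0  d6:0  d7:0  d8:0.
Shift Job 3→2, Job 4→5.
Schedule Job 1@1, Job 2@1, Job 3@2, Job 4@5: d1:5  d2:5  d3:5  d4:3  d5:4  d6:4  d7:4  d8:0 — peak 5.

5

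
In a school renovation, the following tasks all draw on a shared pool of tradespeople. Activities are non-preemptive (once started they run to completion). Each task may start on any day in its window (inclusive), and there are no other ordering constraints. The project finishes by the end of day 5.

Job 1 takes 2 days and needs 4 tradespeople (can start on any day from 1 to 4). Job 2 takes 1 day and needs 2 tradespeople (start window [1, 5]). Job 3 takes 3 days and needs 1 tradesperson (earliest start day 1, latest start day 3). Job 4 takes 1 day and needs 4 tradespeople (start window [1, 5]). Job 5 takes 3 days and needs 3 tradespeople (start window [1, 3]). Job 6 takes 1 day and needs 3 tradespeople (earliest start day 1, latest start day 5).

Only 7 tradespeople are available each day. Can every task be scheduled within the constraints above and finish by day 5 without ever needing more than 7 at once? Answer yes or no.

yes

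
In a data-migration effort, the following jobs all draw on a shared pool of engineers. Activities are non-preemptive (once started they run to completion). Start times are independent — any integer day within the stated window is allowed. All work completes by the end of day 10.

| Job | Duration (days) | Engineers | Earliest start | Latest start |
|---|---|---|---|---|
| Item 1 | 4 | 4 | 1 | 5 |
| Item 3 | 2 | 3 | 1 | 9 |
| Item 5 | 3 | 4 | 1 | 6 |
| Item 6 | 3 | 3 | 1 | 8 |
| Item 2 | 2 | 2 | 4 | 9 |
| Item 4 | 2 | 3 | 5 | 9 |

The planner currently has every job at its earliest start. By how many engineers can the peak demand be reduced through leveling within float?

7

Early-start peak: d1:14  d2:14  d3:11  d4:6  d5:5  d6:3  d7:0  d8:0  d9:0  d10:0 ⇒ 14.
Leveled (Item 1@1, Item 3@1, Item 5@5, Item 6@3, Item 2@6, Item 4@8): d1:7  d2:7  d3:7  d4:7  d5:7  d6:6  d7:6  d8:3  d9:3  d10:0 ⇒ 7.
Reduction 14 − 7 = 7.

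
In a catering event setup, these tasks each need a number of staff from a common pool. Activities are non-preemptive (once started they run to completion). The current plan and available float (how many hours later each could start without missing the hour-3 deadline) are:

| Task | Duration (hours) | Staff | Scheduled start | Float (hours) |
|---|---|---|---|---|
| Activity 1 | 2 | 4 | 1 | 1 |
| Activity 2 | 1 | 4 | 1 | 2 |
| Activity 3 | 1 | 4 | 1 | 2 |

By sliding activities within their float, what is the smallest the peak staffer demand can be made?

8

Early-start (Activity 1@1, Activity 2@1, Activity 3@1) gives peak 12: h1:12  h2:4  h3:0.
Shift Activity 3→2.
Schedule Activity 1@1, Activity 2@1, Activity 3@2: h1:8  h2:8  h3:0 — peak 8.
No arrangement of the 18 feasible schedules does better.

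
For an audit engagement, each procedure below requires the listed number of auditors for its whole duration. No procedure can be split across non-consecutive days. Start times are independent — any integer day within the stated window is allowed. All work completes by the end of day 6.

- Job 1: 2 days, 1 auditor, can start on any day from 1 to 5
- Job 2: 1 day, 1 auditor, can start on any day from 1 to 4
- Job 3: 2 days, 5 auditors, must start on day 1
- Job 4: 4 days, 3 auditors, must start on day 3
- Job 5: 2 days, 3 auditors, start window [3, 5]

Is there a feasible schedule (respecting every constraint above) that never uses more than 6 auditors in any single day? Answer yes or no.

yes

Schedule Job 1@1, Job 2@3, Job 3@1, Job 4@3, Job 5@4: d1:6  d2:6  d3:4  d4:6  d5:6  d6:3 — peak 6 ≤ 6.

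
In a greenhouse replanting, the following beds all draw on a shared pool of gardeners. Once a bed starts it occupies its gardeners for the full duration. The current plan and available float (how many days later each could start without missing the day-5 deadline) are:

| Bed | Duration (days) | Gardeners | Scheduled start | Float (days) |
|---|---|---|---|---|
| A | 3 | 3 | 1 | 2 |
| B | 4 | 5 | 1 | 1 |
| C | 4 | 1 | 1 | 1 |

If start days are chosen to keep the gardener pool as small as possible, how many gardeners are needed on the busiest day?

Schedule A@1, B@1, C@1: d1:9  d2:9  d3:9  d4:6  d5:0 — peak 9.
No arrangement of the 12 feasible schedules does better.

9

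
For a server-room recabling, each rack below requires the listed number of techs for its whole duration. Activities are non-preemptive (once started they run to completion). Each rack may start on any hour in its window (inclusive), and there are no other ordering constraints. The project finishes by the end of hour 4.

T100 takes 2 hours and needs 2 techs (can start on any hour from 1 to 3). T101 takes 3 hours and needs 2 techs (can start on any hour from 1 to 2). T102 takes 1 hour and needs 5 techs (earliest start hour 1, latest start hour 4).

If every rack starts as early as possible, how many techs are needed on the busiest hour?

9

Early-start schedule: T100@1, T101@1, T102@1.
Load per hour: hour 1: 9, hour 2: 4, hour 3: 2, hour 4: 0.
Peak is 9.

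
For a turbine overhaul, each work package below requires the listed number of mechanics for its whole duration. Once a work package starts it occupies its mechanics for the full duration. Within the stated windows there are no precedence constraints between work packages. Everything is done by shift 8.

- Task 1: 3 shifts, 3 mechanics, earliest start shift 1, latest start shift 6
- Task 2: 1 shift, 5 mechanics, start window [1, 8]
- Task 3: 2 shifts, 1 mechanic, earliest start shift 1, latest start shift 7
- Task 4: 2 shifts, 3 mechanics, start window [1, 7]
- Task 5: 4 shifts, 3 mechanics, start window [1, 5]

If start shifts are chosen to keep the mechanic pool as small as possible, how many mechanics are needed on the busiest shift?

Early-start (Task 1@1, Task 2@1, Task 3@1, Task 4@1, Task 5@1) gives peak 15: s1:15  s2:10  s3:6  s4:3  s5:0  s6:0  s7:0  s8:0.
Shift Task 2→4, Task 4→5, Task 5→5.
Schedule Task 1@1, Task 2@4, Task 3@1, Task 4@5, Task 5@5: s1:4  s2:4  s3:3  s4:5  s5:6  s6:6  s7:3  s8:3 — peak 6.

6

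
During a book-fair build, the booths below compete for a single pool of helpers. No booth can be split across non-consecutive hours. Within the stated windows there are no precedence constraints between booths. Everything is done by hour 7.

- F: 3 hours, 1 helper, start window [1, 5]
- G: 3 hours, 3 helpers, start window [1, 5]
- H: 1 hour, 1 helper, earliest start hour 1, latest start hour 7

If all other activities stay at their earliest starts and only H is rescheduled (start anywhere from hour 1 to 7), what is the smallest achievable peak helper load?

H@1: h1:5  h2:4  h3:4  h4:0  h5:0  h6:0  h7:0 → peak 5
H@2: h1:4  h2:5  h3:4  h4:0  h5:0  h6:0  h7:0 → peak 5
H@3: h1:4  h2:4  h3:5  h4:0  h5:0  h6:0  h7:0 → peak 5
H@4: h1:4  h2:4  h3:4  h4:1  h5:0  h6:0  h7:0 → peak 4
H@5: h1:4  h2:4  h3:4  h4:0  h5:1  h6:0  h7:0 → peak 4
H@6: h1:4  h2:4  h3:4  h4:0  h5:0  h6:1  h7:0 → peak 4
H@7: h1:4  h2:4  h3:4  h4:0  h5:0  h6:0  h7:1 → peak 4
Best is H@4, peak 4.

4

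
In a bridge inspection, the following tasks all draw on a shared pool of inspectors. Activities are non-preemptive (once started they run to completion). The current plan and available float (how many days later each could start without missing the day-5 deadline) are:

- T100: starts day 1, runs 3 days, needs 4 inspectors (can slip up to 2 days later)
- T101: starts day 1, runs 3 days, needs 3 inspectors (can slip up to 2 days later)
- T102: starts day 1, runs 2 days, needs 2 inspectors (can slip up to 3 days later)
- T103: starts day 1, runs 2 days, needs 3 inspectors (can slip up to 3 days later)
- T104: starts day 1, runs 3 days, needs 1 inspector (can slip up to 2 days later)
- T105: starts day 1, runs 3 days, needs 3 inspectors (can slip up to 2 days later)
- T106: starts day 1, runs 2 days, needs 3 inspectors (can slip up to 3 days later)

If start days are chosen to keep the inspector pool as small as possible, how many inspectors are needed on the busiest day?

Early-start (T100@1, T101@1, T102@1, T103@1, T104@1, T105@1, T106@1) gives peak 19: d1:19  d2:19  d3:11  d4:0  d5:0.
Shift T103→4, T105→3, T106→4.
Schedule T100@1, T101@1, T102@1, T103@4, T104@1, T105@3, T106@4: d1:10  d2:10  d3:11  d4:9  d5:9 — peak 11.

11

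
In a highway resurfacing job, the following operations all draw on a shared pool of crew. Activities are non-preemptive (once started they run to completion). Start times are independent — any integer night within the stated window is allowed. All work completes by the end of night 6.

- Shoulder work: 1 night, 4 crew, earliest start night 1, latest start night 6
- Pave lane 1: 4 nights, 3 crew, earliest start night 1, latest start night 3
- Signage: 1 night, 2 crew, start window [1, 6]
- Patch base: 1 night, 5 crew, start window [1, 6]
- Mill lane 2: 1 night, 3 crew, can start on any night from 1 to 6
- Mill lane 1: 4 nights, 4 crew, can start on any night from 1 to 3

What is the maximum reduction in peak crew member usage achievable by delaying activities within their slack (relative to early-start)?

Early-start peak: n1:21  n2:7  n3:7  n4:7  n5:0  n6:0 ⇒ 21.
Leveled (Shoulder work@1, Pave lane 1@1, Signage@6, Patch base@6, Mill lane 2@5, Mill lane 1@2): n1:7  n2:7  n3:7  n4:7  n5:7  n6:7 ⇒ 7.
Reduction 21 − 7 = 14.

14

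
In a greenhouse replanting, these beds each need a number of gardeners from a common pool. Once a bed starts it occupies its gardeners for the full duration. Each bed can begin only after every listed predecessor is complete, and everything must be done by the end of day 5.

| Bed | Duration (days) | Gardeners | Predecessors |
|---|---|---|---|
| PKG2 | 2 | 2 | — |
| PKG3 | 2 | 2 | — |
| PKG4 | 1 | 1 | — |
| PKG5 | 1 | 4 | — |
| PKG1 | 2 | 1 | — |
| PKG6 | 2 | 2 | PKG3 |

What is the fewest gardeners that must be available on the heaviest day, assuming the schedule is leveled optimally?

4

Early-start (PKG2@1, PKG3@1, PKG4@1, PKG5@1, PKG1@1, PKG6@3) gives peak 10: d1:10  d2:5  d3:2  d4:2  d5:0.
Shift PKG4→3, PKG5→5, PKG1→3.
Schedule PKG2@1, PKG3@1, PKG4@3, PKG5@5, PKG1@3, PKG6@3: d1:4  d2:4  d3:4  d4:3  d5:4 — peak 4.
Total gardener-days = 19 over 5 days ⇒ peak ≥ ⌈19/5⌉ = 4, so 4 is optimal.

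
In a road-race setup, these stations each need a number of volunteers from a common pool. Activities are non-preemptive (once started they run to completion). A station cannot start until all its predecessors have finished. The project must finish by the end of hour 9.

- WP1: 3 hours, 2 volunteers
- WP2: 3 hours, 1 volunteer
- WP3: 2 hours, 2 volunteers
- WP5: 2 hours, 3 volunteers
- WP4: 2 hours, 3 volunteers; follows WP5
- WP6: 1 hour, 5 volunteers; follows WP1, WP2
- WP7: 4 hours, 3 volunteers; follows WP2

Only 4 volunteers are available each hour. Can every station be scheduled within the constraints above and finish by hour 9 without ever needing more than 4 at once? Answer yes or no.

Total volunteer-hours = 42; over 9 hours the average is 42/9 > 4, so some hour must exceed 4.

no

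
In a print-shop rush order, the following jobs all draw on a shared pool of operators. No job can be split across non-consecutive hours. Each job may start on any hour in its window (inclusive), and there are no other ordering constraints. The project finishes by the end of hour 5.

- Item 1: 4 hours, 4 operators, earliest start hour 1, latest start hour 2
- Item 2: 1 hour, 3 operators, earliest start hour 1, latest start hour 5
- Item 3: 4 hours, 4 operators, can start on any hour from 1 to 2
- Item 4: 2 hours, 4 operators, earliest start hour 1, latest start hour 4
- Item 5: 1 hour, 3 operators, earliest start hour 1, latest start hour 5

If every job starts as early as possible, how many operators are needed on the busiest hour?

18

Early-start schedule: Item 1@1, Item 2@1, Item 3@1, Item 4@1, Item 5@1.
Load per hour: hour 1: 18, hour 2: 12, hour 3: 8, hour 4: 8, hour 5: 0.
Peak is 18.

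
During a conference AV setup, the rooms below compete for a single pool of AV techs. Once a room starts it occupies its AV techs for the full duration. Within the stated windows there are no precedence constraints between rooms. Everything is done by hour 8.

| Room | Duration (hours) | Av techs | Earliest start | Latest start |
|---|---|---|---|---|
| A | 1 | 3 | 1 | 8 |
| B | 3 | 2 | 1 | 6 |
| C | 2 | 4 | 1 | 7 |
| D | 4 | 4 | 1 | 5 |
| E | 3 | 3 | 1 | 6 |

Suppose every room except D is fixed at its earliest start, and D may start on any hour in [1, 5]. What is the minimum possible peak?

D@1: h1:16  h2:13  h3:9  h4:4  h5:0  h6:0  h7:0  h8:0 → peak 16
D@2: h1:12  h2:13  h3:9  h4:4  h5:4  h6:0  h7:0  h8:0 → peak 13
D@3: h1:12  h2:9  h3:9  h4:4  h5:4  h6:4  h7:0  h8:0 → peak 12
D@4: h1:12  h2:9  h3:5  h4:4  h5:4  h6:4  h7:4  h8:0 → peak 12
D@5: h1:12  h2:9  h3:5  h4:0  h5:4  h6:4  h7:4  h8:4 → peak 12
Best is D@3, peak 12.

12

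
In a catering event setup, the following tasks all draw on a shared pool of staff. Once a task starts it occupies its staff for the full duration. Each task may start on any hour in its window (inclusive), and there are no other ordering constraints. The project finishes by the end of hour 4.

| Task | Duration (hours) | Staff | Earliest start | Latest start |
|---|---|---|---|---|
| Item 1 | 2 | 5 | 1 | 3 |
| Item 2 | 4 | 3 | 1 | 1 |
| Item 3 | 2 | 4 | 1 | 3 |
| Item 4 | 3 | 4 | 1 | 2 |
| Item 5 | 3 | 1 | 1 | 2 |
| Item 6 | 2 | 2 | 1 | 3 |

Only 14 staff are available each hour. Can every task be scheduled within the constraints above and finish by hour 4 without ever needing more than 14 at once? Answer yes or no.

yes

Schedule Item 1@1, Item 2@1, Item 3@3, Item 4@1, Item 5@1, Item 6@3: h1:13  h2:13  h3:14  h4:9 — peak 14 ≤ 14.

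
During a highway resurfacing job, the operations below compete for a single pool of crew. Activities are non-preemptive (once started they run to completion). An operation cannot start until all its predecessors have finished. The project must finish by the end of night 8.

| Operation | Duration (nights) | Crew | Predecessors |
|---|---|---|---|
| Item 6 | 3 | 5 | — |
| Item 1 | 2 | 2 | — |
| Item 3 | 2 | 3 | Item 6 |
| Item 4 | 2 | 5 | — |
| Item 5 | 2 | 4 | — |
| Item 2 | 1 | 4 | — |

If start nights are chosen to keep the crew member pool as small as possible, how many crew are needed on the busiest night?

Early-start (Item 6@1, Item 1@1, Item 3@4, Item 4@1, Item 5@1, Item 2@1) gives peak 20: n1:20  n2:16  n3:5  n4:3  n5:3  n6:0  n7:0  n8:0.
Shift Item 4→6, Item 5→4, Item 2→8.
Schedule Item 6@1, Item 1@1, Item 3@4, Item 4@6, Item 5@4, Item 2@8: n1:7  n2:7  n3:5  n4:7  n5:7  n6:5  n7:5  n8:4 — peak 7.

7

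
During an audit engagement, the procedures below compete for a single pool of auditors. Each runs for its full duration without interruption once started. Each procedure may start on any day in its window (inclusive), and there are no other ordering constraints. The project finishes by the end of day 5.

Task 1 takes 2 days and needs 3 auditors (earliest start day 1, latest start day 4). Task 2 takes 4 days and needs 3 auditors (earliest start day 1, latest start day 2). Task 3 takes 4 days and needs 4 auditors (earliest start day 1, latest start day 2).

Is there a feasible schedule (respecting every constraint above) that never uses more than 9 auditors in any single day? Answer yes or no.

The minimum achievable peak is 10; 9 < 10, so no feasible schedule stays within the cap.

no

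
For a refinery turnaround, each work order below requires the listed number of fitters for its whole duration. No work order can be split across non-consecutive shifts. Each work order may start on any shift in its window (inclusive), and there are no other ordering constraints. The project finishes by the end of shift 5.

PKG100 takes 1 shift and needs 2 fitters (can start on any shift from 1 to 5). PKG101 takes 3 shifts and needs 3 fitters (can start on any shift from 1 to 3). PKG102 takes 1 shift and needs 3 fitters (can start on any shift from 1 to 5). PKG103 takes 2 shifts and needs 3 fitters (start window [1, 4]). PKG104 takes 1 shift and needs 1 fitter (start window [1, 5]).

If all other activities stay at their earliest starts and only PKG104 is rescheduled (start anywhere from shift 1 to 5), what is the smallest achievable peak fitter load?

PKG104@1: s1:12  s2:6  s3:3  s4:0  s5:0 → peak 12
PKG104@2: s1:11  s2:7  s3:3  s4:0  s5:0 → peak 11
PKG104@3: s1:11  s2:6  s3:4  s4:0  s5:0 → peak 11
PKG104@4: s1:11  s2:6  s3:3  s4:1  s5:0 → peak 11
PKG104@5: s1:11  s2:6  s3:3  s4:0  s5:1 → peak 11
Best is PKG104@2, peak 11.

11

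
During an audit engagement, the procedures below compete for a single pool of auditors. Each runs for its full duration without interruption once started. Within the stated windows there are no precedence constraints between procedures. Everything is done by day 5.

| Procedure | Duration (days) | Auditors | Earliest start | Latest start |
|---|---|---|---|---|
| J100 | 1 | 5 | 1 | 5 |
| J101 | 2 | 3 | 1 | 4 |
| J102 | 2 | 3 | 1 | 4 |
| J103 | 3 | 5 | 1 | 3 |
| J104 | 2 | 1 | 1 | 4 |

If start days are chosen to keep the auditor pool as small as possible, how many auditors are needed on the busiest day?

8

Early-start (J100@1, J101@1, J102@1, J103@1, J104@1) gives peak 17: d1:17  d2:12  d3:5  d4:0  d5:0.
Shift J102→2, J103→3, J104→4.
Schedule J100@1, J101@1, J102@2, J103@3, J104@4: d1:8  d2:6  d3:8  d4:6  d5:6 — peak 8.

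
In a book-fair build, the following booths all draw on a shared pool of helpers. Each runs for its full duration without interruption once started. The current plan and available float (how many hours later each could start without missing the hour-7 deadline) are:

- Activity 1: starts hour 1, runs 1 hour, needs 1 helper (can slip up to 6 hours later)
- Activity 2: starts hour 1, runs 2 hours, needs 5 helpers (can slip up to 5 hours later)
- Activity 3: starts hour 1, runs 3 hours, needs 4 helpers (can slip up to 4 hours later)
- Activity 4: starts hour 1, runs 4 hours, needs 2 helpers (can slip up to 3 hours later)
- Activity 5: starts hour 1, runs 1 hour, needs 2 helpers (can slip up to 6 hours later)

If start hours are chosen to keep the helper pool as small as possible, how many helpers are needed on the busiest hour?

6

Early-start (Activity 1@1, Activity 2@1, Activity 3@1, Activity 4@1, Activity 5@1) gives peak 14: h1:14  h2:11  h3:6  h4:2  h5:0  h6:0  h7:0.
Shift Activity 3→3, Activity 4→3, Activity 5→6.
Schedule Activity 1@1, Activity 2@1, Activity 3@3, Activity 4@3, Activity 5@6: h1:6  h2:5  h3:6  h4:6  h5:6  h6:4  h7:0 — peak 6.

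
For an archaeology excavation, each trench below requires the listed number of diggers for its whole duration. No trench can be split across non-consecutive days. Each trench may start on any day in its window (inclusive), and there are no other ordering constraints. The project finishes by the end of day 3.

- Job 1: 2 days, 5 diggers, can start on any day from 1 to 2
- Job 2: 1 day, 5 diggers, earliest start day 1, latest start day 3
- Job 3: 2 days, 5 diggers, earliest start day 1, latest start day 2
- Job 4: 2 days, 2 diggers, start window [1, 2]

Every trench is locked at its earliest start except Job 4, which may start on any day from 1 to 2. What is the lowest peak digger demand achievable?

15

Job 4@1: d1:17  d2:12  d3:0 → peak 17
Job 4@2: d1:15  d2:12  d3:2 → peak 15
Best is Job 4@2, peak 15.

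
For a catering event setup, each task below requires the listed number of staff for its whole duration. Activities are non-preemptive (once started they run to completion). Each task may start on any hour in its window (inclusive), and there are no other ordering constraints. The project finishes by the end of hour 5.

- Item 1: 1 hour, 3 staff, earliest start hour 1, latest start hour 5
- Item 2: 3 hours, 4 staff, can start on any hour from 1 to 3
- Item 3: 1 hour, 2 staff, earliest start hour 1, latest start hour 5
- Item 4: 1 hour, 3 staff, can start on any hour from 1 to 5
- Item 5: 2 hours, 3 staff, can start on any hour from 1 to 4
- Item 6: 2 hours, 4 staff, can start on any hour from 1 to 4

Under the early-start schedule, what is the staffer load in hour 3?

4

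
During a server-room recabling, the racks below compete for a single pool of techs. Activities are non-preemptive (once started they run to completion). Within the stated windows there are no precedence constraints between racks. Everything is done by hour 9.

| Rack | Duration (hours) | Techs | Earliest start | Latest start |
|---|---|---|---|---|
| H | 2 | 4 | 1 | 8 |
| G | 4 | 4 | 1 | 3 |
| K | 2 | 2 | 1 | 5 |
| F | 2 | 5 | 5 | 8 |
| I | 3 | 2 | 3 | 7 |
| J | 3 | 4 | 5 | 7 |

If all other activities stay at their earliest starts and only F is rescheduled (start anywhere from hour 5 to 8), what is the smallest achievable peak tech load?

10

F@5: h1:10  h2:10  h3:6  h4:6  h5:11  h6:9  h7:4  h8:0  h9:0 → peak 11
F@6: h1:10  h2:10  h3:6  h4:6  h5:6  h6:9  h7:9  h8:0  h9:0 → peak 10
F@7: h1:10  h2:10  h3:6  h4:6  h5:6  h6:4  h7:9  h8:5  h9:0 → peak 10
F@8: h1:10  h2:10  h3:6  h4:6  h5:6  h6:4  h7:4  h8:5  h9:5 → peak 10
Best is F@6, peak 10.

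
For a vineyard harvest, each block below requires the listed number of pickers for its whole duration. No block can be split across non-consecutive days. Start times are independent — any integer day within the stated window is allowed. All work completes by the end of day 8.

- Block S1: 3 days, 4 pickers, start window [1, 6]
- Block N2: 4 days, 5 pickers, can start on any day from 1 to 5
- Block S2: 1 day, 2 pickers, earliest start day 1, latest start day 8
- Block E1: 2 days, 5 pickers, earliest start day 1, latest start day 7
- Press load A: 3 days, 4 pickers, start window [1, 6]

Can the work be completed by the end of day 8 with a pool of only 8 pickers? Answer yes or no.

no

The minimum achievable peak is 9; 8 < 9, so no feasible schedule stays within the cap.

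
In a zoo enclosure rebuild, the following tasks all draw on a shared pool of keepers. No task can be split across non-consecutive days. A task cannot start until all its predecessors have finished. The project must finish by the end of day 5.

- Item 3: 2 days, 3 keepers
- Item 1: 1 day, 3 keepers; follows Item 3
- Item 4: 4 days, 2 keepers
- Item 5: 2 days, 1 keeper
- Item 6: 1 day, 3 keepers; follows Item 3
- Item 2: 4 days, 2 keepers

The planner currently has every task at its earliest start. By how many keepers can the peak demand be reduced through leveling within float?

Early-start peak: d1:8  d2:8  d3:10  d4:4  d5:0 ⇒ 10.
Leveled (Item 3@1, Item 1@3, Item 4@1, Item 5@4, Item 6@5, Item 2@1): d1:7  d2:7  d3:7  d4:5  d5:4 ⇒ 7.
Reduction 10 − 7 = 3.

3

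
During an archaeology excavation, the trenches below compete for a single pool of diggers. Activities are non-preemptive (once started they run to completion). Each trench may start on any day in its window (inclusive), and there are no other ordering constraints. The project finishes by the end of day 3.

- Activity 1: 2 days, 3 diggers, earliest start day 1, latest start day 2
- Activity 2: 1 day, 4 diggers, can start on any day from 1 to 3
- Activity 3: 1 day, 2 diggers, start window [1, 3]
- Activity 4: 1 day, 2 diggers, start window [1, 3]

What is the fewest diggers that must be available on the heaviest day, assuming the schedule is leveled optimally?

5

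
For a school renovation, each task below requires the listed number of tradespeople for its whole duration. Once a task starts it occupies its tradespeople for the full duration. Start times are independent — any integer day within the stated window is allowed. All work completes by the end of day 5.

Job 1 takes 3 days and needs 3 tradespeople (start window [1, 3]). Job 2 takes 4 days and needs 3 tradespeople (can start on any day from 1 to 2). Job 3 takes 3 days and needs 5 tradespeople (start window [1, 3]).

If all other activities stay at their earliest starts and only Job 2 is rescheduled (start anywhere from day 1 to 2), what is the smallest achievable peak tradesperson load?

Job 2@1: d1:11  d2:11  d3:11  d4:3  d5:0 → peak 11
Job 2@2: d1:8  d2:11  d3:11  d4:3  d5:3 → peak 11
Best is Job 2@1, peak 11.

11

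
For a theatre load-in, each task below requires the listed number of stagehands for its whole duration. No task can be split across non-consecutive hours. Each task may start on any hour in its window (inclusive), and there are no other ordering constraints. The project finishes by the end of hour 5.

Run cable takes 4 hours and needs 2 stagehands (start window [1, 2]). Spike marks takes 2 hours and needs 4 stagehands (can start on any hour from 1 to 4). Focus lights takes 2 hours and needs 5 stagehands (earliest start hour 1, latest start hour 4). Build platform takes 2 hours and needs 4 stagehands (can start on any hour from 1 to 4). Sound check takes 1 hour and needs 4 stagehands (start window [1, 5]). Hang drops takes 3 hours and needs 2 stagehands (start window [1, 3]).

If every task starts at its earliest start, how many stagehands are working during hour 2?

At early start, hour 2 has: Run cable, Spike marks, Focus lights, Build platform, Hang drops.
Demand: 2 + 4 + 5 + 4 + 2 = 17.

17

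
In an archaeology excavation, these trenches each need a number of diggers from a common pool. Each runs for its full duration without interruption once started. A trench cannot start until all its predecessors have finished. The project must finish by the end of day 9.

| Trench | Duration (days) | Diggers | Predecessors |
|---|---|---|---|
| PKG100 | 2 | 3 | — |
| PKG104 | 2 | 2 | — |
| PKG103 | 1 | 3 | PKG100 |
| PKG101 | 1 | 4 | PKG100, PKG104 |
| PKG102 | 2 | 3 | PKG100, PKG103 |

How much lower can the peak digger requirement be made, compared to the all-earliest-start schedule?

3

Early-start peak: d1:5  d2:5  d3:7  d4:3  d5:3  d6:0  d7:0  d8:0  d9:0 ⇒ 7.
Leveled (PKG100@1, PKG104@3, PKG103@5, PKG101@6, PKG102@7): d1:3  d2:3  d3:2  d4:2  d5:3  d6:4  d7:3  d8:3  d9:0 ⇒ 4.
Reduction 7 − 4 = 3.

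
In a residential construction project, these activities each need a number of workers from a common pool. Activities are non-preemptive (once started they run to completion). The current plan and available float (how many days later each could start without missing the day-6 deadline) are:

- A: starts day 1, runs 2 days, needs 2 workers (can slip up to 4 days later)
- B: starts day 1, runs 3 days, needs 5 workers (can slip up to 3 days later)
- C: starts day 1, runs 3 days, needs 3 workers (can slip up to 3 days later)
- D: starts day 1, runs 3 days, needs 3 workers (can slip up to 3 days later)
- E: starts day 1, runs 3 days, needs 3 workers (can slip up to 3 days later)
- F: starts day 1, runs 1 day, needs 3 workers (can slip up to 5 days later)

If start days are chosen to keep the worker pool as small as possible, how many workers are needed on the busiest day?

9

Early-start (A@1, B@1, C@1, D@1, E@1, F@1) gives peak 19: d1:19  d2:16  d3:14  d4:0  d5:0  d6:0.
Shift C→3, D→4, E→4, F→6.
Schedule A@1, B@1, C@3, D@4, E@4, F@6: d1:7  d2:7  d3:8  d4:9  d5:9  d6:9 — peak 9.
Total worker-days = 49 over 6 days ⇒ peak ≥ ⌈49/6⌉ = 9, so 9 is optimal.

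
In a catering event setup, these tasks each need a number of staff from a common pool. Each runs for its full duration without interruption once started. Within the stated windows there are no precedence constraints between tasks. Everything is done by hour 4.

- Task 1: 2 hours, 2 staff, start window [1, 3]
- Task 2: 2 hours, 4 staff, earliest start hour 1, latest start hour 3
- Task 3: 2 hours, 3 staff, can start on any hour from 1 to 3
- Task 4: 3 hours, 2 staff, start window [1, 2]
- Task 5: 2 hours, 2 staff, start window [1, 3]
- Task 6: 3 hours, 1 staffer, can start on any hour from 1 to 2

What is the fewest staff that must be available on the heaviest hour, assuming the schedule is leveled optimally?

9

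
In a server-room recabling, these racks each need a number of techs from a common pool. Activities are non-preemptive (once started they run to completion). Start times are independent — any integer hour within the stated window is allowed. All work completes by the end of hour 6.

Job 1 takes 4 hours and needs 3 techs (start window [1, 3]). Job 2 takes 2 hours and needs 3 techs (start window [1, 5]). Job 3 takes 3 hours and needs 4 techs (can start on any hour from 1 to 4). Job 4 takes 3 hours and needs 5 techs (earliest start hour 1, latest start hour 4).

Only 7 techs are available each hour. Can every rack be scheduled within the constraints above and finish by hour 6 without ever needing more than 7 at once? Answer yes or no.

no

Total tech-hours = 45; over 6 hours the average is 45/6 > 7, so some hour must exceed 7.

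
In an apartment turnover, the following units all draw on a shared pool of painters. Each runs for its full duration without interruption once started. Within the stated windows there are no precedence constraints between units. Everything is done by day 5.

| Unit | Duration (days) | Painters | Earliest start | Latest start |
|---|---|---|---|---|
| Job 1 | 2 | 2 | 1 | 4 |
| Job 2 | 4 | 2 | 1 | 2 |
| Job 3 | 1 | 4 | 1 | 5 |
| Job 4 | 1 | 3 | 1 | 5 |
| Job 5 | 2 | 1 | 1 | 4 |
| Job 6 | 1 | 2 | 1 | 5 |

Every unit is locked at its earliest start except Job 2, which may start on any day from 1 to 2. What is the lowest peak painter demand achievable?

Job 2@1: d1:14  d2:5  d3:2  d4:2  d5:0 → peak 14
Job 2@2: d1:12  d2:5  d3:2  d4:2  d5:2 → peak 12
Best is Job 2@2, peak 12.

12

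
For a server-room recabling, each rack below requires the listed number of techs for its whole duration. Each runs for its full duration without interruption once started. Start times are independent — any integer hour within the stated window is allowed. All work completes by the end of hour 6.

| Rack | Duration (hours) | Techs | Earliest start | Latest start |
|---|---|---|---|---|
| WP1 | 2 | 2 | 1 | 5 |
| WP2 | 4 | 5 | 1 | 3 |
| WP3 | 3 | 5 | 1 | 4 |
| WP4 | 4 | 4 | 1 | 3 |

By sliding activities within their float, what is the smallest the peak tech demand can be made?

Early-start (WP1@1, WP2@1, WP3@1, WP4@1) gives peak 16: h1:16  h2:16  h3:14  h4:9  h5:0  h6:0.
Shift WP4→3.
Schedule WP1@1, WP2@1, WP3@1, WP4@3: h1:12  h2:12  h3:14  h4:9  h5:4  h6:4 — peak 14.

14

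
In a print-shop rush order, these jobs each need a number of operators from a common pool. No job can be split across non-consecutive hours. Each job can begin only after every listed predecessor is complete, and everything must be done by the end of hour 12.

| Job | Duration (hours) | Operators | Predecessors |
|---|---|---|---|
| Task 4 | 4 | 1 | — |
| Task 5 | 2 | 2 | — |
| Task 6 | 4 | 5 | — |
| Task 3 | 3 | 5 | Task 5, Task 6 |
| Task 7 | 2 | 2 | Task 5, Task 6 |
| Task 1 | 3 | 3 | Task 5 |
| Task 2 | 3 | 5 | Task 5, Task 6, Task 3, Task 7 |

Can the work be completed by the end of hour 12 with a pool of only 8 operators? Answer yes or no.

yes

Schedule Task 4@1, Task 5@1, Task 6@1, Task 3@5, Task 7@5, Task 1@7, Task 2@8: h1:8  h2:8  h3:6  h4:6  h5:7  h6:7  h7:8  h8:8  h9:8  h10:5  h11:0  h12:0 — peak 8 ≤ 8.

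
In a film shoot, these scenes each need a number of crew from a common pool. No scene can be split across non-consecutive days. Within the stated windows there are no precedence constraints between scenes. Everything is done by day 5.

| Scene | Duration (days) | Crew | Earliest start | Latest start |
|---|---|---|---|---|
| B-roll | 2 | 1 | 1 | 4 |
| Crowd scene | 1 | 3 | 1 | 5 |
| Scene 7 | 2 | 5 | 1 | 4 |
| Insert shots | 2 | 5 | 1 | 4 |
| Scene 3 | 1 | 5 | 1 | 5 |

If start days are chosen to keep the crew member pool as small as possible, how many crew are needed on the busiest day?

Early-start (B-roll@1, Crowd scene@1, Scene 7@1, Insert shots@1, Scene 3@1) gives peak 19: d1:19  d2:11  d3:0  d4:0  d5:0.
Shift Crowd scene→3, Insert shots→3, Scene 3→5.
Schedule B-roll@1, Crowd scene@3, Scene 7@1, Insert shots@3, Scene 3@5: d1:6  d2:6  d3:8  d4:5  d5:5 — peak 8.

8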